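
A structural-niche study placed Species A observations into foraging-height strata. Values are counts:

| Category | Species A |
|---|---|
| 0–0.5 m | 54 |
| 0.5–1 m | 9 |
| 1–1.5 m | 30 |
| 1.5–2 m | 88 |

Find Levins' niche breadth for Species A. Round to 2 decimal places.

2.81

Proportions for Species A (n=181): 54/181=0.2983, 9/181=0.0497, 30/181=0.1657, 88/181=0.4862
Σpᵢ² = 0.2983² + 0.0497² + 0.1657² + 0.4862² = 0.088983 + 0.002470 + 0.027456 + 0.236390 = 0.355299
B = 1 / 0.355299 = 2.8145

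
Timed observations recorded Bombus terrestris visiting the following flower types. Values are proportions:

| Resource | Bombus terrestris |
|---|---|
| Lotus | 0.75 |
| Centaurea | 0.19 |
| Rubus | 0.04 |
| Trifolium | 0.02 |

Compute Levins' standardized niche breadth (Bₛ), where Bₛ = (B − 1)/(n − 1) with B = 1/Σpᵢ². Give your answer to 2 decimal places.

Σpᵢ² = 0.75² + 0.19² + 0.04² + 0.02² = 0.5625 + 0.0361 + 0.0016 + 0.0004 = 0.6006
B = 1 / 0.6006 = 1.6650
Bₛ = (B − 1)/(n − 1) = (1.6650 − 1)/(4 − 1) = 0.6650/3 = 0.2217

0.22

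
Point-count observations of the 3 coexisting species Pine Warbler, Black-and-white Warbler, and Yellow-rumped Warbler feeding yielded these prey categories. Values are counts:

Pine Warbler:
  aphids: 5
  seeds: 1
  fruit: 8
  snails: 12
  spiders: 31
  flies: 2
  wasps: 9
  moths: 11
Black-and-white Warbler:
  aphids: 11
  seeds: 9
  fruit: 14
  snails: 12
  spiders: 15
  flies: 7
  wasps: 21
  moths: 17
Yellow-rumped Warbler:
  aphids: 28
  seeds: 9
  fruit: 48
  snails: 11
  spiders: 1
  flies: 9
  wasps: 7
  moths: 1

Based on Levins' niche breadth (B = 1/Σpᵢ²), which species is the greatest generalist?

Black-and-white Warbler

Proportions for Pine Warbler (n=79): 5/79=0.0633, 1/79=0.0127, 8/79=0.1013, 12/79=0.1519, 31/79=0.3924, 2/79=0.0253, 9/79=0.1139, 11/79=0.1392
Proportions for Black-and-white Warbler (n=106): 11/106=0.1038, 9/106=0.0849, 14/106=0.1321, 12/106=0.1132, 15/106=0.1415, 7/106=0.0660, 21/106=0.1981, 17/106=0.1604
Proportions for Yellow-rumped Warbler (n=114): 28/114=0.2456, 9/114=0.0789, 48/114=0.4211, 11/114=0.0965, 1/114=0.0088, 9/114=0.0789, 7/114=0.0614, 1/114=0.0088
Σp_Pineᵢ² = 0.0633² + 0.0127² + 0.1013² + 0.1519² + 0.3924² + 0.0253² + 0.1139² + 0.1392² = 0.004007 + 0.000161 + 0.010262 + 0.023074 + 0.153978 + 0.000640 + 0.012973 + 0.019377 = 0.224472
B_Pine = 1 / 0.224472 = 4.4549
Σp_Blacᵢ² = 0.1038² + 0.0849² + 0.1321² + 0.1132² + 0.1415² + 0.0660² + 0.1981² + 0.1604² = 0.010774 + 0.007208 + 0.017450 + 0.012814 + 0.020022 + 0.004356 + 0.039244 + 0.025728 = 0.137596
B_Blac = 1 / 0.137596 = 7.2677
Σp_Yellᵢ² = 0.2456² + 0.0789² + 0.4211² + 0.0965² + 0.0088² + 0.0789² + 0.0614² + 0.0088² = 0.060319 + 0.006225 + 0.177325 + 0.009312 + 0.000077 + 0.006225 + 0.003770 + 0.000077 = 0.263330
B_Yell = 1 / 0.263330 = 3.7975
Highest B → broadest niche (most generalist): Black-and-white Warbler (B = 7.27).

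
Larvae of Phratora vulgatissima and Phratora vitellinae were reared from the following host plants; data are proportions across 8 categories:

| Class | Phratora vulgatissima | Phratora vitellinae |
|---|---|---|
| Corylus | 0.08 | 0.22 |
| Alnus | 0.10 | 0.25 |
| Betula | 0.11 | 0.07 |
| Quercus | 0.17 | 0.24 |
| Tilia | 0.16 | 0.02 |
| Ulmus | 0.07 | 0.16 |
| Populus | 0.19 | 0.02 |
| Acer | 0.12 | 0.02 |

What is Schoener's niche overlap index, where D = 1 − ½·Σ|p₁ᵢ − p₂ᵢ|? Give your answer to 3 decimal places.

Σ|p₁ᵢ − p₂ᵢ| = 0.14 + 0.15 + 0.04 + 0.07 + 0.14 + 0.09 + 0.17 + 0.10 = 0.90
D = 1 − ½ × 0.90 = 1 − 0.450 = 0.55000

0.550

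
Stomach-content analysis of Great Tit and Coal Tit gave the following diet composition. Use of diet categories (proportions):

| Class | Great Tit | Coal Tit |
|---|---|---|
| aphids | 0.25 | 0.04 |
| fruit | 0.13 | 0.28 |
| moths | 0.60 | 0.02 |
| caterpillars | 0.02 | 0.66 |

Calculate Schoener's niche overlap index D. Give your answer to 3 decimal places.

0.210

Σ|p₁ᵢ − p₂ᵢ| = 0.21 + 0.15 + 0.58 + 0.64 = 1.58
D = 1 − ½ × 1.58 = 1 − 0.790 = 0.21000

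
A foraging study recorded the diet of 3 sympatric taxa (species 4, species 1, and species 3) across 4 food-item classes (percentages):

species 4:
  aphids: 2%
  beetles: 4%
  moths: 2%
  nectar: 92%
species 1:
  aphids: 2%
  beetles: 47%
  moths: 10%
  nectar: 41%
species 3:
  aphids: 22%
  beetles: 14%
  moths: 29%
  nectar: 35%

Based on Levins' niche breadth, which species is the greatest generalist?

species 3

Convert percentages to proportions (divide by 100).
Σp_4ᵢ² = 0.02² + 0.04² + 0.02² + 0.92² = 0.0004 + 0.0016 + 0.0004 + 0.8464 = 0.8488
B_4 = 1 / 0.8488 = 1.1781
Σp_1ᵢ² = 0.02² + 0.47² + 0.10² + 0.41² = 0.0004 + 0.2209 + 0.0100 + 0.1681 = 0.3994
B_1 = 1 / 0.3994 = 2.5038
Σp_3ᵢ² = 0.22² + 0.14² + 0.29² + 0.35² = 0.0484 + 0.0196 + 0.0841 + 0.1225 = 0.2746
B_3 = 1 / 0.2746 = 3.6417
Highest B → broadest niche (most generalist): species 3 (B = 3.64).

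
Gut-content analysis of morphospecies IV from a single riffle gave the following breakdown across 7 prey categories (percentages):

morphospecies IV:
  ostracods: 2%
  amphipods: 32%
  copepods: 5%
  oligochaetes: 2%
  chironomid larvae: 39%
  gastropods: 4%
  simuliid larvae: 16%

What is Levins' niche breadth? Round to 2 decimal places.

3.51

Convert percentages to proportions (divide by 100).
Σpᵢ² = 0.02² + 0.32² + 0.05² + 0.02² + 0.39² + 0.04² + 0.16² = 0.0004 + 0.1024 + 0.0025 + 0.0004 + 0.1521 + 0.0016 + 0.0256 = 0.2850
B = 1 / 0.2850 = 3.5088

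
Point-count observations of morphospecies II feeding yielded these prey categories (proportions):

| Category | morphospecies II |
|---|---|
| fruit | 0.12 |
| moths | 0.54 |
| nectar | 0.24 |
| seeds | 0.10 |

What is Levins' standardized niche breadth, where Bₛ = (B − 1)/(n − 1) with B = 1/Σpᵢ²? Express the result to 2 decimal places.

Σpᵢ² = 0.12² + 0.54² + 0.24² + 0.10² = 0.0144 + 0.2916 + 0.0576 + 0.0100 = 0.3736
B = 1 / 0.3736 = 2.6767
Bₛ = (B − 1)/(n − 1) = (2.6767 − 1)/(4 − 1) = 1.6767/3 = 0.5589

0.56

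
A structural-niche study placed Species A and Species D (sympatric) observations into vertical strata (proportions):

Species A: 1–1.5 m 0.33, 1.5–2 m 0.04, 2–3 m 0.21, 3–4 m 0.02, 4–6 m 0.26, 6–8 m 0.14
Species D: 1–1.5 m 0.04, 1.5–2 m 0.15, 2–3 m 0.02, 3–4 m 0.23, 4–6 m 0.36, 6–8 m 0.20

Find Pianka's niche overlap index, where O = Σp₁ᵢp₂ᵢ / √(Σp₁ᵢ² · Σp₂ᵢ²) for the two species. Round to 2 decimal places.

0.61

Σ p₁ᵢp₂ᵢ = 0.0132 + 0.0060 + 0.0042 + 0.0046 + 0.0936 + 0.0280 = 0.1496
Σp_1ᵢ² = 0.33² + 0.04² + 0.21² + 0.02² + 0.26² + 0.14² = 0.1089 + 0.0016 + 0.0441 + 0.0004 + 0.0676 + 0.0196 = 0.2422
Σp_2ᵢ² = 0.04² + 0.15² + 0.02² + 0.23² + 0.36² + 0.20² = 0.0016 + 0.0225 + 0.0004 + 0.0529 + 0.1296 + 0.0400 = 0.2470
O = 0.1496 / √(0.2422 × 0.2470) = 0.1496 / 0.24459 = 0.6116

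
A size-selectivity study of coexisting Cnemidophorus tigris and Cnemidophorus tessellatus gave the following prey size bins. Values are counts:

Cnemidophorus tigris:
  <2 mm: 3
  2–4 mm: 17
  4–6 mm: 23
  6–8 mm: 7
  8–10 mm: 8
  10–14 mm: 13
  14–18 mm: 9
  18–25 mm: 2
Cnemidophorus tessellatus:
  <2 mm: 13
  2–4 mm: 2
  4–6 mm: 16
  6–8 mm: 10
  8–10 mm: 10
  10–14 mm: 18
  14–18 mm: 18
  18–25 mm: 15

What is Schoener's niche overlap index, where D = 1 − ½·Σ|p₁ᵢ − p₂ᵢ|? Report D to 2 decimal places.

0.69

Proportions for Cnemidophorus tigris (n=82): 3/82=0.0366, 17/82=0.2073, 23/82=0.2805, 7/82=0.0854, 8/82=0.0976, 13/82=0.1585, 9/82=0.1098, 2/82=0.0244
Proportions for Cnemidophorus tessellatus (n=102): 13/102=0.1275, 2/102=0.0196, 16/102=0.1569, 10/102=0.0980, 10/102=0.0980, 18/102=0.1765, 18/102=0.1765, 15/102=0.1471
Σ|p₁ᵢ − p₂ᵢ| = 0.0909 + 0.1877 + 0.1236 + 0.0126 + 0.0004 + 0.0180 + 0.0667 + 0.1227 = 0.6226
D = 1 − ½ × 0.6226 = 1 − 0.31130 = 0.68870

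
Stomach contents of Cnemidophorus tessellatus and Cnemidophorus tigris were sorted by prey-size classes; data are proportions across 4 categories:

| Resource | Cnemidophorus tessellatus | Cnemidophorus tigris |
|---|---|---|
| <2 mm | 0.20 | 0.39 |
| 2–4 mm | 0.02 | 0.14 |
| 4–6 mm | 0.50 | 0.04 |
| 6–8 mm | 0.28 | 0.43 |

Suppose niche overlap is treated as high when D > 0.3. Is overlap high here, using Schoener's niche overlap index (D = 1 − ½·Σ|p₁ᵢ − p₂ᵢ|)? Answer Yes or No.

Yes

Σ|p₁ᵢ − p₂ᵢ| = 0.19 + 0.12 + 0.46 + 0.15 = 0.92
D = 1 − ½ × 0.92 = 1 − 0.460 = 0.5400
D = 0.5400 > 0.3 → Yes.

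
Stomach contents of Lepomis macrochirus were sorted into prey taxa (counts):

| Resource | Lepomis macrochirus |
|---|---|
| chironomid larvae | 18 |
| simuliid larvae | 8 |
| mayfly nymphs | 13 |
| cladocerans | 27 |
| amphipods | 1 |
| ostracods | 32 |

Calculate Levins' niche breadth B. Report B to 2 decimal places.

4.24

Proportions for Lepomis macrochirus (n=99): 18/99=0.1818, 8/99=0.0808, 13/99=0.1313, 27/99=0.2727, 1/99=0.0101, 32/99=0.3232
Σpᵢ² = 0.1818² + 0.0808² + 0.1313² + 0.2727² + 0.0101² + 0.3232² = 0.033051 + 0.006529 + 0.017240 + 0.074365 + 0.000102 + 0.104458 = 0.235745
B = 1 / 0.235745 = 4.2419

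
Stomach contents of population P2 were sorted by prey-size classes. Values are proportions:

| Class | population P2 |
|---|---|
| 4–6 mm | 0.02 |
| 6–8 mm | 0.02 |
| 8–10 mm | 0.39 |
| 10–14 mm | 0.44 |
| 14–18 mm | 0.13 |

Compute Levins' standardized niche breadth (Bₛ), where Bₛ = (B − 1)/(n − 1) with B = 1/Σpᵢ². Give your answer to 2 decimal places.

Σpᵢ² = 0.02² + 0.02² + 0.39² + 0.44² + 0.13² = 0.0004 + 0.0004 + 0.1521 + 0.1936 + 0.0169 = 0.3634
B = 1 / 0.3634 = 2.7518
Bₛ = (B − 1)/(n − 1) = (2.7518 − 1)/(5 − 1) = 1.7518/4 = 0.4380

0.44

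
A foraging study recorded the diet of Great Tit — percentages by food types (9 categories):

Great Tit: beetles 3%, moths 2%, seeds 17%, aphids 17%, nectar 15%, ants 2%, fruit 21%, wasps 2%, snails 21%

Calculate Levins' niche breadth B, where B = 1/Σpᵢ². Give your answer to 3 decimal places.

Convert percentages to proportions (divide by 100).
Σpᵢ² = 0.03² + 0.02² + 0.17² + 0.17² + 0.15² + 0.02² + 0.21² + 0.02² + 0.21² = 0.0009 + 0.0004 + 0.0289 + 0.0289 + 0.0225 + 0.0004 + 0.0441 + 0.0004 + 0.0441 = 0.1706
B = 1 / 0.1706 = 5.86166

5.862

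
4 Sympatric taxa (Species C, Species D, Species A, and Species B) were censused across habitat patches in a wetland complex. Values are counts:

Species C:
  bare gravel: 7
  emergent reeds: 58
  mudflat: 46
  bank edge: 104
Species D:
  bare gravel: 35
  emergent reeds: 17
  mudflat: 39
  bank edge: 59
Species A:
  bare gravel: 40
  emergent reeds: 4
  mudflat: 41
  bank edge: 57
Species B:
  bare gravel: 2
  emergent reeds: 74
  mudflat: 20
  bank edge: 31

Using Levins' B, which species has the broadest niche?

Proportions for Species C (n=215): 7/215=0.0326, 58/215=0.2698, 46/215=0.2140, 104/215=0.4837
Proportions for Species D (n=150): 35/150=0.2333, 17/150=0.1133, 39/150=0.2600, 59/150=0.3933
Proportions for Species A (n=142): 40/142=0.2817, 4/142=0.0282, 41/142=0.2887, 57/142=0.4014
Proportions for Species B (n=127): 2/127=0.0157, 74/127=0.5827, 20/127=0.1575, 31/127=0.2441
Σp_Cᵢ² = 0.0326² + 0.2698² + 0.2140² + 0.4837² = 0.001063 + 0.072792 + 0.045796 + 0.233966 = 0.353617
B_C = 1 / 0.353617 = 2.8279
Σp_Dᵢ² = 0.2333² + 0.1133² + 0.2600² + 0.3933² = 0.054429 + 0.012837 + 0.067600 + 0.154685 = 0.289551
B_D = 1 / 0.289551 = 3.4536
Σp_Aᵢ² = 0.2817² + 0.0282² + 0.2887² + 0.4014² = 0.079355 + 0.000795 + 0.083348 + 0.161122 = 0.324620
B_A = 1 / 0.324620 = 3.0805
Σp_Bᵢ² = 0.0157² + 0.5827² + 0.1575² + 0.2441² = 0.000246 + 0.339539 + 0.024806 + 0.059585 = 0.424176
B_B = 1 / 0.424176 = 2.3575
Highest B → broadest niche (most generalist): Species D (B = 3.45).

Species D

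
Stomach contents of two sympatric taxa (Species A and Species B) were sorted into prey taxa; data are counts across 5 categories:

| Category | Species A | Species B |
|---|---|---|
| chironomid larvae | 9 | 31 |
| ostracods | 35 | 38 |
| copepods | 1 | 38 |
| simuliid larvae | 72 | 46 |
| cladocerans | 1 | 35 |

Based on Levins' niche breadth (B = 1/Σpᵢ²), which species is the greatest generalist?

Species B

Proportions for Species A (n=118): 9/118=0.0763, 35/118=0.2966, 1/118=0.0085, 72/118=0.6102, 1/118=0.0085
Proportions for Species B (n=188): 31/188=0.1649, 38/188=0.2021, 38/188=0.2021, 46/188=0.2447, 35/188=0.1862
Σp_Aᵢ² = 0.0763² + 0.2966² + 0.0085² + 0.6102² + 0.0085² = 0.005822 + 0.087972 + 0.000072 + 0.372344 + 0.000072 = 0.466282
B_A = 1 / 0.466282 = 2.1446
Σp_Bᵢ² = 0.1649² + 0.2021² + 0.2021² + 0.2447² + 0.1862² = 0.027192 + 0.040844 + 0.040844 + 0.059878 + 0.034670 = 0.203428
B_B = 1 / 0.203428 = 4.9157
Highest B → broadest niche (most generalist): Species B (B = 4.92).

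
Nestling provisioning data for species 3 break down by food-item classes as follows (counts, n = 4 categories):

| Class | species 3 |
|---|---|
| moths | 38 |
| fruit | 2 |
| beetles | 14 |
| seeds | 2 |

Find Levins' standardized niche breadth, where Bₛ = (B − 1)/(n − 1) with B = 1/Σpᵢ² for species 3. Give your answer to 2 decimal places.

0.30

Proportions for species 3 (n=56): 38/56=0.6786, 2/56=0.0357, 14/56=0.2500, 2/56=0.0357
Σpᵢ² = 0.6786² + 0.0357² + 0.2500² + 0.0357² = 0.460498 + 0.001274 + 0.062500 + 0.001274 = 0.525546
B = 1 / 0.525546 = 1.9028
Bₛ = (B − 1)/(n − 1) = (1.9028 − 1)/(4 − 1) = 0.9028/3 = 0.3009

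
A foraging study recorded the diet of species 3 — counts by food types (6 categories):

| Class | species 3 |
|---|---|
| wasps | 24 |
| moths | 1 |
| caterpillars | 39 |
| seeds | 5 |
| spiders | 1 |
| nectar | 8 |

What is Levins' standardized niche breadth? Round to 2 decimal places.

Proportions for species 3 (n=78): 24/78=0.3077, 1/78=0.0128, 39/78=0.5000, 5/78=0.0641, 1/78=0.0128, 8/78=0.1026
Σpᵢ² = 0.3077² + 0.0128² + 0.5000² + 0.0641² + 0.0128² + 0.1026² = 0.094679 + 0.000164 + 0.250000 + 0.004109 + 0.000164 + 0.010527 = 0.359643
B = 1 / 0.359643 = 2.7805
Bₛ = (B − 1)/(n − 1) = (2.7805 − 1)/(6 − 1) = 1.7805/5 = 0.3561

0.36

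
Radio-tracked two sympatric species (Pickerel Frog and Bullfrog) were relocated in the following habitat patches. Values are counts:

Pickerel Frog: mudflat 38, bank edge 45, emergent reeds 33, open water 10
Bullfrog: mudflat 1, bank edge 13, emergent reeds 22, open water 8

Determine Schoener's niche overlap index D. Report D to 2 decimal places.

0.66

Proportions for Pickerel Frog (n=126): 38/126=0.3016, 45/126=0.3571, 33/126=0.2619, 10/126=0.0794
Proportions for Bullfrog (n=44): 1/44=0.0227, 13/44=0.2955, 22/44=0.5000, 8/44=0.1818
Σ|p₁ᵢ − p₂ᵢ| = 0.2789 + 0.0616 + 0.2381 + 0.1024 = 0.6810
D = 1 − ½ × 0.6810 = 1 − 0.34050 = 0.65950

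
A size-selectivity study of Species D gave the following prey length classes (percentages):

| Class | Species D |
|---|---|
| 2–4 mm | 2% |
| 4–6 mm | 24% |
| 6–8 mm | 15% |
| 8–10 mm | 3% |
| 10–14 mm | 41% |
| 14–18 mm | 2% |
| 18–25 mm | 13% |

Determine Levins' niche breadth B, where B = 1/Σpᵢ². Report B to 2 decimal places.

3.75

Convert percentages to proportions (divide by 100).
Σpᵢ² = 0.02² + 0.24² + 0.15² + 0.03² + 0.41² + 0.02² + 0.13² = 0.0004 + 0.0576 + 0.0225 + 0.0009 + 0.1681 + 0.0004 + 0.0169 = 0.2668
B = 1 / 0.2668 = 3.7481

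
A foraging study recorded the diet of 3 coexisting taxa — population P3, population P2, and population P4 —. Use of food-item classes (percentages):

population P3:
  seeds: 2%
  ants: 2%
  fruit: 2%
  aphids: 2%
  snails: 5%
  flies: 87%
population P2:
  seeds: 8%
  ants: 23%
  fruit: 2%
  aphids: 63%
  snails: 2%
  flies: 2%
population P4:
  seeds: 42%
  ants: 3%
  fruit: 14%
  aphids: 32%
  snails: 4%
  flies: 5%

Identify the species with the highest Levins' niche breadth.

population P4

Convert percentages to proportions (divide by 100).
Σp_P3ᵢ² = 0.02² + 0.02² + 0.02² + 0.02² + 0.05² + 0.87² = 0.0004 + 0.0004 + 0.0004 + 0.0004 + 0.0025 + 0.7569 = 0.7610
B_P3 = 1 / 0.7610 = 1.3141
Σp_P2ᵢ² = 0.08² + 0.23² + 0.02² + 0.63² + 0.02² + 0.02² = 0.0064 + 0.0529 + 0.0004 + 0.3969 + 0.0004 + 0.0004 = 0.4574
B_P2 = 1 / 0.4574 = 2.1863
Σp_P4ᵢ² = 0.42² + 0.03² + 0.14² + 0.32² + 0.04² + 0.05² = 0.1764 + 0.0009 + 0.0196 + 0.1024 + 0.0016 + 0.0025 = 0.3034
B_P4 = 1 / 0.3034 = 3.2960
Highest B → broadest niche (most generalist): population P4 (B = 3.30).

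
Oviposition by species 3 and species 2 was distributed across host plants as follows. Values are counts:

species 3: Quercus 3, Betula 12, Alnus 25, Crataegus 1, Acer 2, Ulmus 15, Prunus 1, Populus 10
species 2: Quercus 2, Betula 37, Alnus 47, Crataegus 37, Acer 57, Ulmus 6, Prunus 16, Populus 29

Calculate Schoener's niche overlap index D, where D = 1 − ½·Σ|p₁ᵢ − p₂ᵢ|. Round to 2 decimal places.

Proportions for species 3 (n=69): 3/69=0.0435, 12/69=0.1739, 25/69=0.3623, 1/69=0.0145, 2/69=0.0290, 15/69=0.2174, 1/69=0.0145, 10/69=0.1449
Proportions for species 2 (n=231): 2/231=0.0087, 37/231=0.1602, 47/231=0.2035, 37/231=0.1602, 57/231=0.2468, 6/231=0.0260, 16/231=0.0693, 29/231=0.1255
Σ|p₁ᵢ − p₂ᵢ| = 0.0348 + 0.0137 + 0.1588 + 0.1457 + 0.2178 + 0.1914 + 0.0548 + 0.0194 = 0.8364
D = 1 − ½ × 0.8364 = 1 − 0.41820 = 0.58180

0.58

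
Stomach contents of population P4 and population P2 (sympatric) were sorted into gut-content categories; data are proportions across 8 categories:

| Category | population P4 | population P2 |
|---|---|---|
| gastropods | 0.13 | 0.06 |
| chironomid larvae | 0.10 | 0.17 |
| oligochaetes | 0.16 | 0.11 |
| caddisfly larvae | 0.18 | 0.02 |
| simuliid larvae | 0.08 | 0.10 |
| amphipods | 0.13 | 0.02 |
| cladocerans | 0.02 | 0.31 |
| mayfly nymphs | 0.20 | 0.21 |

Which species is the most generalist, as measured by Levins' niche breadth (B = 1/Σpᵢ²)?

population P4

Σp_P4ᵢ² = 0.13² + 0.10² + 0.16² + 0.18² + 0.08² + 0.13² + 0.02² + 0.20² = 0.0169 + 0.0100 + 0.0256 + 0.0324 + 0.0064 + 0.0169 + 0.0004 + 0.0400 = 0.1486
B_P4 = 1 / 0.1486 = 6.7295
Σp_P2ᵢ² = 0.06² + 0.17² + 0.11² + 0.02² + 0.10² + 0.02² + 0.31² + 0.21² = 0.0036 + 0.0289 + 0.0121 + 0.0004 + 0.0100 + 0.0004 + 0.0961 + 0.0441 = 0.1956
B_P2 = 1 / 0.1956 = 5.1125
Highest B → broadest niche (most generalist): population P4 (B = 6.73).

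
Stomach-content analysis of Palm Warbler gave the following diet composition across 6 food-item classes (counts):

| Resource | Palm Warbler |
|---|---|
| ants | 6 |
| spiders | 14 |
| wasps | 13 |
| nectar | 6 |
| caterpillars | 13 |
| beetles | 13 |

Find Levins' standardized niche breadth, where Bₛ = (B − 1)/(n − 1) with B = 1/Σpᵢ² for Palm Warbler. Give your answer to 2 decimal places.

Proportions for Palm Warbler (n=65): 6/65=0.0923, 14/65=0.2154, 13/65=0.2000, 6/65=0.0923, 13/65=0.2000, 13/65=0.2000
Σpᵢ² = 0.0923² + 0.2154² + 0.2000² + 0.0923² + 0.2000² + 0.2000² = 0.008519 + 0.046397 + 0.040000 + 0.008519 + 0.040000 + 0.040000 = 0.183435
B = 1 / 0.183435 = 5.4515
Bₛ = (B − 1)/(n − 1) = (5.4515 − 1)/(6 − 1) = 4.4515/5 = 0.8903

0.89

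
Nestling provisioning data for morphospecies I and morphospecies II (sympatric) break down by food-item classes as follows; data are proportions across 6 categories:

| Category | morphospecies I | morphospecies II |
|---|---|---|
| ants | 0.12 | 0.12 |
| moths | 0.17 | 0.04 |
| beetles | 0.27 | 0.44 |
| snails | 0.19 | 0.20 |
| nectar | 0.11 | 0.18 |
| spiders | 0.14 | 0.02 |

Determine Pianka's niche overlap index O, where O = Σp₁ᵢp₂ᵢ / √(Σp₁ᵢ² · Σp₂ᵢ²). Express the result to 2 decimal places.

Σ p₁ᵢp₂ᵢ = 0.0144 + 0.0068 + 0.1188 + 0.0380 + 0.0198 + 0.0028 = 0.2006
Σp_1ᵢ² = 0.12² + 0.17² + 0.27² + 0.19² + 0.11² + 0.14² = 0.0144 + 0.0289 + 0.0729 + 0.0361 + 0.0121 + 0.0196 = 0.1840
Σp_2ᵢ² = 0.12² + 0.04² + 0.44² + 0.20² + 0.18² + 0.02² = 0.0144 + 0.0016 + 0.1936 + 0.0400 + 0.0324 + 0.0004 = 0.2824
O = 0.2006 / √(0.1840 × 0.2824) = 0.2006 / 0.22795 = 0.8800

0.88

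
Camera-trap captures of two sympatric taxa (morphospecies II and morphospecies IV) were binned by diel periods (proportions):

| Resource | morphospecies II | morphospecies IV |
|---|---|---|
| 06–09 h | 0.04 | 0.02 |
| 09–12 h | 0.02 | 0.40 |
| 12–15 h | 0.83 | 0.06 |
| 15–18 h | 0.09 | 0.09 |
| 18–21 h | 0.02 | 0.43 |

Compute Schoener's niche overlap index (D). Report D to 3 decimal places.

0.210

Σ|p₁ᵢ − p₂ᵢ| = 0.02 + 0.38 + 0.77 + 0.00 + 0.41 = 1.58
D = 1 − ½ × 1.58 = 1 − 0.790 = 0.21000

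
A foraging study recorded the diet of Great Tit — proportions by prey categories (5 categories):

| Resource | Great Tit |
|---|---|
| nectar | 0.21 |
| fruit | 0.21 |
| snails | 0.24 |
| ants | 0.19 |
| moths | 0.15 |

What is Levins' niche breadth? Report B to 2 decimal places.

Σpᵢ² = 0.21² + 0.21² + 0.24² + 0.19² + 0.15² = 0.0441 + 0.0441 + 0.0576 + 0.0361 + 0.0225 = 0.2044
B = 1 / 0.2044 = 4.8924

4.89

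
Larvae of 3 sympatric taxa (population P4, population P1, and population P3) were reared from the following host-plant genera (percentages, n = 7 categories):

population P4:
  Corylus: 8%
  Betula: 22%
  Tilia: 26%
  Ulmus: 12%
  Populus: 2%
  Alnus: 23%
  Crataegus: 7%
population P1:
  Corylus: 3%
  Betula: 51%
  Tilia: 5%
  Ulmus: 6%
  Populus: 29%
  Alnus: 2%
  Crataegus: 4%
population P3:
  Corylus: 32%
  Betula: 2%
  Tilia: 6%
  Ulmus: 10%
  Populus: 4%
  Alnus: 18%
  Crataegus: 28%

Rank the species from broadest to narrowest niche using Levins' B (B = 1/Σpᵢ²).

Convert percentages to proportions (divide by 100).
Σp_P4ᵢ² = 0.08² + 0.22² + 0.26² + 0.12² + 0.02² + 0.23² + 0.07² = 0.0064 + 0.0484 + 0.0676 + 0.0144 + 0.0004 + 0.0529 + 0.0049 = 0.1950
B_P4 = 1 / 0.1950 = 5.1282
Σp_P1ᵢ² = 0.03² + 0.51² + 0.05² + 0.06² + 0.29² + 0.02² + 0.04² = 0.0009 + 0.2601 + 0.0025 + 0.0036 + 0.0841 + 0.0004 + 0.0016 = 0.3532
B_P1 = 1 / 0.3532 = 2.8313
Σp_P3ᵢ² = 0.32² + 0.02² + 0.06² + 0.10² + 0.04² + 0.18² + 0.28² = 0.1024 + 0.0004 + 0.0036 + 0.0100 + 0.0016 + 0.0324 + 0.0784 = 0.2288
B_P3 = 1 / 0.2288 = 4.3706
Ranking by B (broadest → narrowest): population P4 (5.13) > population P3 (4.37) > population P1 (2.83)

population P4 > population P3 > population P1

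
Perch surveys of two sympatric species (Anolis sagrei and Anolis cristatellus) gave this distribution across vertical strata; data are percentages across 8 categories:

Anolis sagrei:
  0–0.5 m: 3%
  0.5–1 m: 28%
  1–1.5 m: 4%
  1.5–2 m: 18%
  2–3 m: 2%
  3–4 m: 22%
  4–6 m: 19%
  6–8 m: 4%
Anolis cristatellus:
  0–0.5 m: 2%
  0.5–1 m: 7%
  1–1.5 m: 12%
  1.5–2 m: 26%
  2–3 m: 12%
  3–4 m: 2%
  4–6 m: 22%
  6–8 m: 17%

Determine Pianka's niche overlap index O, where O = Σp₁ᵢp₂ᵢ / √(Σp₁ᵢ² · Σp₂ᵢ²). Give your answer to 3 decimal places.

Convert percentages to proportions (divide by 100).
Σ p₁ᵢp₂ᵢ = 0.0006 + 0.0196 + 0.0048 + 0.0468 + 0.0024 + 0.0044 + 0.0418 + 0.0068 = 0.1272
Σp_1ᵢ² = 0.03² + 0.28² + 0.04² + 0.18² + 0.02² + 0.22² + 0.19² + 0.04² = 0.0009 + 0.0784 + 0.0016 + 0.0324 + 0.0004 + 0.0484 + 0.0361 + 0.0016 = 0.1998
Σp_2ᵢ² = 0.02² + 0.07² + 0.12² + 0.26² + 0.12² + 0.02² + 0.22² + 0.17² = 0.0004 + 0.0049 + 0.0144 + 0.0676 + 0.0144 + 0.0004 + 0.0484 + 0.0289 = 0.1794
O = 0.1272 / √(0.1998 × 0.1794) = 0.1272 / 0.189325 = 0.67186

0.672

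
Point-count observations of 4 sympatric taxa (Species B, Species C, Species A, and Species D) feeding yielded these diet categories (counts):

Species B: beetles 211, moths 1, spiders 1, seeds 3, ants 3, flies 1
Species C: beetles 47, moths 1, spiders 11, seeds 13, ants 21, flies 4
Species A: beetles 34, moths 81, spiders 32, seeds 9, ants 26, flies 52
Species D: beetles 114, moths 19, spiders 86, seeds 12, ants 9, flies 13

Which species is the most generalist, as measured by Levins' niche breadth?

Proportions for Species B (n=220): 211/220=0.9591, 1/220=0.0045, 1/220=0.0045, 3/220=0.0136, 3/220=0.0136, 1/220=0.0045
Proportions for Species C (n=97): 47/97=0.4845, 1/97=0.0103, 11/97=0.1134, 13/97=0.1340, 21/97=0.2165, 4/97=0.0412
Proportions for Species A (n=234): 34/234=0.1453, 81/234=0.3462, 32/234=0.1368, 9/234=0.0385, 26/234=0.1111, 52/234=0.2222
Proportions for Species D (n=253): 114/253=0.4506, 19/253=0.0751, 86/253=0.3399, 12/253=0.0474, 9/253=0.0356, 13/253=0.0514
Σp_Bᵢ² = 0.9591² + 0.0045² + 0.0045² + 0.0136² + 0.0136² + 0.0045² = 0.919873 + 0.000020 + 0.000020 + 0.000185 + 0.000185 + 0.000020 = 0.920303
B_B = 1 / 0.920303 = 1.0866
Σp_Cᵢ² = 0.4845² + 0.0103² + 0.1134² + 0.1340² + 0.2165² + 0.0412² = 0.234740 + 0.000106 + 0.012860 + 0.017956 + 0.046872 + 0.001697 = 0.314231
B_C = 1 / 0.314231 = 3.1824
Σp_Aᵢ² = 0.1453² + 0.3462² + 0.1368² + 0.0385² + 0.1111² + 0.2222² = 0.021112 + 0.119854 + 0.018714 + 0.001482 + 0.012343 + 0.049373 = 0.222878
B_A = 1 / 0.222878 = 4.4868
Σp_Dᵢ² = 0.4506² + 0.0751² + 0.3399² + 0.0474² + 0.0356² + 0.0514² = 0.203040 + 0.005640 + 0.115532 + 0.002247 + 0.001267 + 0.002642 = 0.330368
B_D = 1 / 0.330368 = 3.0269
Highest B → broadest niche (most generalist): Species A (B = 4.49).

Species A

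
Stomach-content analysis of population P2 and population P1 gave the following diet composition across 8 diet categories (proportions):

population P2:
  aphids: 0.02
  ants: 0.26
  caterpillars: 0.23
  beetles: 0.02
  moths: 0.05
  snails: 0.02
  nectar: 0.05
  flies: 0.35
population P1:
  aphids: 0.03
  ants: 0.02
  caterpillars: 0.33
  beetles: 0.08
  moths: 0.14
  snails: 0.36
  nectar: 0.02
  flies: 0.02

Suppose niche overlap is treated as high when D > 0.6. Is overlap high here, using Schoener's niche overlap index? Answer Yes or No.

No

Σ|p₁ᵢ − p₂ᵢ| = 0.01 + 0.24 + 0.10 + 0.06 + 0.09 + 0.34 + 0.03 + 0.33 = 1.20
D = 1 − ½ × 1.20 = 1 − 0.600 = 0.4000
D = 0.4000 < 0.6 → No.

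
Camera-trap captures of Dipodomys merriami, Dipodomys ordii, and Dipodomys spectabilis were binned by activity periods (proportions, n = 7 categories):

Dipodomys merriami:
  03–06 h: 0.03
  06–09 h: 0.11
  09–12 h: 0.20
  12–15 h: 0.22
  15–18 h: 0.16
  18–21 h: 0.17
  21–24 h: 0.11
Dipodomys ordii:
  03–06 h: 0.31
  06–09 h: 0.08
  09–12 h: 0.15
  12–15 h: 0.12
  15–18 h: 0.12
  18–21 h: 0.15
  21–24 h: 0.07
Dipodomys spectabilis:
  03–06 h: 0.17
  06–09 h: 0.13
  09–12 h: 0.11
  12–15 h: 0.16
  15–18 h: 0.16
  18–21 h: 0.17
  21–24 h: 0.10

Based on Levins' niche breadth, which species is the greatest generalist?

Dipodomys spectabilis

Σp_merrᵢ² = 0.03² + 0.11² + 0.20² + 0.22² + 0.16² + 0.17² + 0.11² = 0.0009 + 0.0121 + 0.0400 + 0.0484 + 0.0256 + 0.0289 + 0.0121 = 0.1680
B_merr = 1 / 0.1680 = 5.9524
Σp_ordiᵢ² = 0.31² + 0.08² + 0.15² + 0.12² + 0.12² + 0.15² + 0.07² = 0.0961 + 0.0064 + 0.0225 + 0.0144 + 0.0144 + 0.0225 + 0.0049 = 0.1812
B_ordi = 1 / 0.1812 = 5.5188
Σp_specᵢ² = 0.17² + 0.13² + 0.11² + 0.16² + 0.16² + 0.17² + 0.10² = 0.0289 + 0.0169 + 0.0121 + 0.0256 + 0.0256 + 0.0289 + 0.0100 = 0.1480
B_spec = 1 / 0.1480 = 6.7568
Highest B → broadest niche (most generalist): Dipodomys spectabilis (B = 6.76).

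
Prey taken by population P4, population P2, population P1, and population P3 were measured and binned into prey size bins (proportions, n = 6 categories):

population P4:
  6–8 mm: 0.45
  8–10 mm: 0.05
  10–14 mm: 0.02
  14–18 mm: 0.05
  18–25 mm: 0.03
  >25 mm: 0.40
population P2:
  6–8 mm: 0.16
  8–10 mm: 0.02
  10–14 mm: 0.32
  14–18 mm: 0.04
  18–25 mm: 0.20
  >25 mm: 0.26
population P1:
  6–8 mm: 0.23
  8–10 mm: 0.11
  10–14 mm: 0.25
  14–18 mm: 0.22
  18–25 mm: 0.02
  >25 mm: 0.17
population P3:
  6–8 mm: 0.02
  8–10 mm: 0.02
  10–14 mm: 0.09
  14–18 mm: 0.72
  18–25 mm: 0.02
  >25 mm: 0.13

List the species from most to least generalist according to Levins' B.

population P1 > population P2 > population P4 > population P3

Σp_P4ᵢ² = 0.45² + 0.05² + 0.02² + 0.05² + 0.03² + 0.40² = 0.2025 + 0.0025 + 0.0004 + 0.0025 + 0.0009 + 0.1600 = 0.3688
B_P4 = 1 / 0.3688 = 2.7115
Σp_P2ᵢ² = 0.16² + 0.02² + 0.32² + 0.04² + 0.20² + 0.26² = 0.0256 + 0.0004 + 0.1024 + 0.0016 + 0.0400 + 0.0676 = 0.2376
B_P2 = 1 / 0.2376 = 4.2088
Σp_P1ᵢ² = 0.23² + 0.11² + 0.25² + 0.22² + 0.02² + 0.17² = 0.0529 + 0.0121 + 0.0625 + 0.0484 + 0.0004 + 0.0289 = 0.2052
B_P1 = 1 / 0.2052 = 4.8733
Σp_P3ᵢ² = 0.02² + 0.02² + 0.09² + 0.72² + 0.02² + 0.13² = 0.0004 + 0.0004 + 0.0081 + 0.5184 + 0.0004 + 0.0169 = 0.5446
B_P3 = 1 / 0.5446 = 1.8362
Ranking by B (broadest → narrowest): population P1 (4.87) > population P2 (4.21) > population P4 (2.71) > population P3 (1.84)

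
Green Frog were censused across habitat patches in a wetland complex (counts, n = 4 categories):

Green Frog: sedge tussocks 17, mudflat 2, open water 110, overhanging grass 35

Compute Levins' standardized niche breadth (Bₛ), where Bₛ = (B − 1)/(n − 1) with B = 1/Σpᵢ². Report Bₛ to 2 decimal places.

0.33

Proportions for Green Frog (n=164): 17/164=0.1037, 2/164=0.0122, 110/164=0.6707, 35/164=0.2134
Σpᵢ² = 0.1037² + 0.0122² + 0.6707² + 0.2134² = 0.010754 + 0.000149 + 0.449838 + 0.045540 = 0.506281
B = 1 / 0.506281 = 1.9752
Bₛ = (B − 1)/(n − 1) = (1.9752 − 1)/(4 − 1) = 0.9752/3 = 0.3251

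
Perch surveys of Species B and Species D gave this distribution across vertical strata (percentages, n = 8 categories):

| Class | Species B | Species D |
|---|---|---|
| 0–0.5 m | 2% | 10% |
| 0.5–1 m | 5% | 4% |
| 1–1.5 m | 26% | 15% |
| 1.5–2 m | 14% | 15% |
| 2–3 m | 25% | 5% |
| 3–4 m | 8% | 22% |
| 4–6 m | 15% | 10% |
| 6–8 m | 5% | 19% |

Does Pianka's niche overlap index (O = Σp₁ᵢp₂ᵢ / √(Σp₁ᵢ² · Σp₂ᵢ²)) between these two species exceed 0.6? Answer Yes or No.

Convert percentages to proportions (divide by 100).
Σ p₁ᵢp₂ᵢ = 0.0020 + 0.0020 + 0.0390 + 0.0210 + 0.0125 + 0.0176 + 0.0150 + 0.0095 = 0.1186
Σp_1ᵢ² = 0.02² + 0.05² + 0.26² + 0.14² + 0.25² + 0.08² + 0.15² + 0.05² = 0.0004 + 0.0025 + 0.0676 + 0.0196 + 0.0625 + 0.0064 + 0.0225 + 0.0025 = 0.1840
Σp_2ᵢ² = 0.10² + 0.04² + 0.15² + 0.15² + 0.05² + 0.22² + 0.10² + 0.19² = 0.0100 + 0.0016 + 0.0225 + 0.0225 + 0.0025 + 0.0484 + 0.0100 + 0.0361 = 0.1536
O = 0.1186 / √(0.1840 × 0.1536) = 0.1186 / 0.16811 = 0.7055
O = 0.7055 > 0.6 → Yes.

Yes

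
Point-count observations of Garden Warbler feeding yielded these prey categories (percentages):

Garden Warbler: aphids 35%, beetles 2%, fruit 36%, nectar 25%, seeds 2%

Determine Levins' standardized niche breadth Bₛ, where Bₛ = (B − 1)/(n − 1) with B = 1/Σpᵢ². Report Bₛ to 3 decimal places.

0.543

Convert percentages to proportions (divide by 100).
Σpᵢ² = 0.35² + 0.02² + 0.36² + 0.25² + 0.02² = 0.1225 + 0.0004 + 0.1296 + 0.0625 + 0.0004 = 0.3154
B = 1 / 0.3154 = 3.17058
Bₛ = (B − 1)/(n − 1) = (3.17058 − 1)/(5 − 1) = 2.17058/4 = 0.54265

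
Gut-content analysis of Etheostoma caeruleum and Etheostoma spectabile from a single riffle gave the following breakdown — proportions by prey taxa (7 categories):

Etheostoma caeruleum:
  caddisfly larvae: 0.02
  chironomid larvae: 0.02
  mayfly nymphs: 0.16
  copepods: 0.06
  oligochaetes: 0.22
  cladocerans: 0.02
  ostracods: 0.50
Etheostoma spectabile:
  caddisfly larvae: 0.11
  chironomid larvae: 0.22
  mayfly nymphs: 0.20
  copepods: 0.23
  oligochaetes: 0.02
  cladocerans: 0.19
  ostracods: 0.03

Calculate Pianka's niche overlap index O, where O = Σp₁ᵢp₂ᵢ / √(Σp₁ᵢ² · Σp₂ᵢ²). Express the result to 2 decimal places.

0.30

Σ p₁ᵢp₂ᵢ = 0.0022 + 0.0044 + 0.0320 + 0.0138 + 0.0044 + 0.0038 + 0.0150 = 0.0756
Σp_1ᵢ² = 0.02² + 0.02² + 0.16² + 0.06² + 0.22² + 0.02² + 0.50² = 0.0004 + 0.0004 + 0.0256 + 0.0036 + 0.0484 + 0.0004 + 0.2500 = 0.3288
Σp_2ᵢ² = 0.11² + 0.22² + 0.20² + 0.23² + 0.02² + 0.19² + 0.03² = 0.0121 + 0.0484 + 0.0400 + 0.0529 + 0.0004 + 0.0361 + 0.0009 = 0.1908
O = 0.0756 / √(0.3288 × 0.1908) = 0.0756 / 0.25047 = 0.3018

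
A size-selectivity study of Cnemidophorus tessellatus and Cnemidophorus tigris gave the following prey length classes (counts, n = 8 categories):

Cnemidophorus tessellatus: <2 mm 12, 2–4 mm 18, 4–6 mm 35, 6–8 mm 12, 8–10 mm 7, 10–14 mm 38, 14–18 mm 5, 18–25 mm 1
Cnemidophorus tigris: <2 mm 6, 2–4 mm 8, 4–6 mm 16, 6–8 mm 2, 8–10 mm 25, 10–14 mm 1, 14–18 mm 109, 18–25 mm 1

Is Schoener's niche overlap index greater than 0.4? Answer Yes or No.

No

Proportions for Cnemidophorus tessellatus (n=128): 12/128=0.0938, 18/128=0.1406, 35/128=0.2734, 12/128=0.0938, 7/128=0.0547, 38/128=0.2969, 5/128=0.0391, 1/128=0.0078
Proportions for Cnemidophorus tigris (n=168): 6/168=0.0357, 8/168=0.0476, 16/168=0.0952, 2/168=0.0119, 25/168=0.1488, 1/168=0.0060, 109/168=0.6488, 1/168=0.0060
Σ|p₁ᵢ − p₂ᵢ| = 0.0581 + 0.0930 + 0.1782 + 0.0819 + 0.0941 + 0.2909 + 0.6097 + 0.0018 = 1.4077
D = 1 − ½ × 1.4077 = 1 − 0.70385 = 0.29615
D = 0.29615 < 0.4 → No.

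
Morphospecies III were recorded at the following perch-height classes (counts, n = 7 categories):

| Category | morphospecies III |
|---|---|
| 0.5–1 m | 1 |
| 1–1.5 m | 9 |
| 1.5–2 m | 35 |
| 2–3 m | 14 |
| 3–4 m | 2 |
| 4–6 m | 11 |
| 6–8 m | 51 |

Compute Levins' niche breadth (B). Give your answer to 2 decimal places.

3.58

Proportions for morphospecies III (n=123): 1/123=0.0081, 9/123=0.0732, 35/123=0.2846, 14/123=0.1138, 2/123=0.0163, 11/123=0.0894, 51/123=0.4146
Σpᵢ² = 0.0081² + 0.0732² + 0.2846² + 0.1138² + 0.0163² + 0.0894² + 0.4146² = 0.000066 + 0.005358 + 0.080997 + 0.012950 + 0.000266 + 0.007992 + 0.171893 = 0.279522
B = 1 / 0.279522 = 3.5775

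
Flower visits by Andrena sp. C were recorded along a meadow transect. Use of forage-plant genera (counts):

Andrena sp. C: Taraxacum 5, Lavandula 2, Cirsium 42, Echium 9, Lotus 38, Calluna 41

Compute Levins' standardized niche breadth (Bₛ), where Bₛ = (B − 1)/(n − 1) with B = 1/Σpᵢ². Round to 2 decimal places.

0.55

Proportions for Andrena sp. C (n=137): 5/137=0.0365, 2/137=0.0146, 42/137=0.3066, 9/137=0.0657, 38/137=0.2774, 41/137=0.2993
Σpᵢ² = 0.0365² + 0.0146² + 0.3066² + 0.0657² + 0.2774² + 0.2993² = 0.001332 + 0.000213 + 0.094004 + 0.004316 + 0.076951 + 0.089580 = 0.266396
B = 1 / 0.266396 = 3.7538
Bₛ = (B − 1)/(n − 1) = (3.7538 − 1)/(6 − 1) = 2.7538/5 = 0.5508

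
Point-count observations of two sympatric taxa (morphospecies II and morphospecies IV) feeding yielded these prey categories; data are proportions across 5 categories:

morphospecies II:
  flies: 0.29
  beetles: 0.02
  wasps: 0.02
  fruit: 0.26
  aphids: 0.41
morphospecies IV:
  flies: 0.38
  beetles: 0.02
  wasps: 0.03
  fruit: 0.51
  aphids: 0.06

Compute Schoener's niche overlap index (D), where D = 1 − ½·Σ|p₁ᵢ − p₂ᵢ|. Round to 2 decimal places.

0.65

Σ|p₁ᵢ − p₂ᵢ| = 0.09 + 0.00 + 0.01 + 0.25 + 0.35 = 0.70
D = 1 − ½ × 0.70 = 1 − 0.350 = 0.6500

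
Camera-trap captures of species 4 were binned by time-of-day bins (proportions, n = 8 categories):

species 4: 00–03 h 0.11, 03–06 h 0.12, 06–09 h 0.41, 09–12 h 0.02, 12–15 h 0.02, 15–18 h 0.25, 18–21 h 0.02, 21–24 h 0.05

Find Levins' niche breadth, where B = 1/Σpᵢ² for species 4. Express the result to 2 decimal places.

Σpᵢ² = 0.11² + 0.12² + 0.41² + 0.02² + 0.02² + 0.25² + 0.02² + 0.05² = 0.0121 + 0.0144 + 0.1681 + 0.0004 + 0.0004 + 0.0625 + 0.0004 + 0.0025 = 0.2608
B = 1 / 0.2608 = 3.8344

3.83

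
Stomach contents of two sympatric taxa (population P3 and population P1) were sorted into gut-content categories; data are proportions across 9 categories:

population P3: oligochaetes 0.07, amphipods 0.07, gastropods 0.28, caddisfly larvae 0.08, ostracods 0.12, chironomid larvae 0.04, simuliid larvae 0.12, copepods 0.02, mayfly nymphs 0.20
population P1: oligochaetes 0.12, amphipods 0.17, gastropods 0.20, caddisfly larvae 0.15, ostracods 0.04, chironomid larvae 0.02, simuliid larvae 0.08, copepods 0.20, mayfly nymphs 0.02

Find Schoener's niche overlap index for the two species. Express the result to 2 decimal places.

Σ|p₁ᵢ − p₂ᵢ| = 0.05 + 0.10 + 0.08 + 0.07 + 0.08 + 0.02 + 0.04 + 0.18 + 0.18 = 0.80
D = 1 − ½ × 0.80 = 1 − 0.400 = 0.6000

0.60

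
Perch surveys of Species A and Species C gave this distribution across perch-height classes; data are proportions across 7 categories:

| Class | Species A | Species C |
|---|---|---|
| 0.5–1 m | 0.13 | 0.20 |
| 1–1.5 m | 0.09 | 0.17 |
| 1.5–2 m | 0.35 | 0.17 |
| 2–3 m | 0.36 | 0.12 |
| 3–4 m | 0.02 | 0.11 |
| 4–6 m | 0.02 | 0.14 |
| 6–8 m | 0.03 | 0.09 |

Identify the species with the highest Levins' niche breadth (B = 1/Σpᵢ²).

Species C

Σp_Aᵢ² = 0.13² + 0.09² + 0.35² + 0.36² + 0.02² + 0.02² + 0.03² = 0.0169 + 0.0081 + 0.1225 + 0.1296 + 0.0004 + 0.0004 + 0.0009 = 0.2788
B_A = 1 / 0.2788 = 3.5868
Σp_Cᵢ² = 0.20² + 0.17² + 0.17² + 0.12² + 0.11² + 0.14² + 0.09² = 0.0400 + 0.0289 + 0.0289 + 0.0144 + 0.0121 + 0.0196 + 0.0081 = 0.1520
B_C = 1 / 0.1520 = 6.5789
Highest B → broadest niche (most generalist): Species C (B = 6.58).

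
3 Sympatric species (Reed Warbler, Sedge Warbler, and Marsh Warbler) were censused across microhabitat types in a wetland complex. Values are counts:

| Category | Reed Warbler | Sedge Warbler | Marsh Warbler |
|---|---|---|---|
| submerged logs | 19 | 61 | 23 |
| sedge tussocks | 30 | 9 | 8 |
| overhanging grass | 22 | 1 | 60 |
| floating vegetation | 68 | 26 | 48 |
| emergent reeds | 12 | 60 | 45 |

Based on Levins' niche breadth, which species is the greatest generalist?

Marsh Warbler

Proportions for Reed Warbler (n=151): 19/151=0.1258, 30/151=0.1987, 22/151=0.1457, 68/151=0.4503, 12/151=0.0795
Proportions for Sedge Warbler (n=157): 61/157=0.3885, 9/157=0.0573, 1/157=0.0064, 26/157=0.1656, 60/157=0.3822
Proportions for Marsh Warbler (n=184): 23/184=0.1250, 8/184=0.0435, 60/184=0.3261, 48/184=0.2609, 45/184=0.2446
Σp_Reedᵢ² = 0.1258² + 0.1987² + 0.1457² + 0.4503² + 0.0795² = 0.015826 + 0.039482 + 0.021228 + 0.202770 + 0.006320 = 0.285626
B_Reed = 1 / 0.285626 = 3.5011
Σp_Sedgᵢ² = 0.3885² + 0.0573² + 0.0064² + 0.1656² + 0.3822² = 0.150932 + 0.003283 + 0.000041 + 0.027423 + 0.146077 = 0.327756
B_Sedg = 1 / 0.327756 = 3.0511
Σp_Marsᵢ² = 0.1250² + 0.0435² + 0.3261² + 0.2609² + 0.2446² = 0.015625 + 0.001892 + 0.106341 + 0.068069 + 0.059829 = 0.251756
B_Mars = 1 / 0.251756 = 3.9721
Highest B → broadest niche (most generalist): Marsh Warbler (B = 3.97).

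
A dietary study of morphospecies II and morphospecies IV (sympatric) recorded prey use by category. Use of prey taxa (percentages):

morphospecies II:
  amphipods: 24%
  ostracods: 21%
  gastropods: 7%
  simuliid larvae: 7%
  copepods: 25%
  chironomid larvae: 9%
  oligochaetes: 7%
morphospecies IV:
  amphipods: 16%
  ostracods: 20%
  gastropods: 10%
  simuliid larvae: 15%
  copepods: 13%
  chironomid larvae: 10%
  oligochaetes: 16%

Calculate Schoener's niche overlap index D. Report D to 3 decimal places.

0.790

Convert percentages to proportions (divide by 100).
Σ|p₁ᵢ − p₂ᵢ| = 0.08 + 0.01 + 0.03 + 0.08 + 0.12 + 0.01 + 0.09 = 0.42
D = 1 − ½ × 0.42 = 1 − 0.210 = 0.79000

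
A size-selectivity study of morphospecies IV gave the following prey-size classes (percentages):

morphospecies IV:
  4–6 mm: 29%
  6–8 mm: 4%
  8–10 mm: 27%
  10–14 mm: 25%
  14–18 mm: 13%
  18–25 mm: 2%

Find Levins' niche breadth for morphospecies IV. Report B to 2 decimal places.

Convert percentages to proportions (divide by 100).
Σpᵢ² = 0.29² + 0.04² + 0.27² + 0.25² + 0.13² + 0.02² = 0.0841 + 0.0016 + 0.0729 + 0.0625 + 0.0169 + 0.0004 = 0.2384
B = 1 / 0.2384 = 4.1946

4.19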